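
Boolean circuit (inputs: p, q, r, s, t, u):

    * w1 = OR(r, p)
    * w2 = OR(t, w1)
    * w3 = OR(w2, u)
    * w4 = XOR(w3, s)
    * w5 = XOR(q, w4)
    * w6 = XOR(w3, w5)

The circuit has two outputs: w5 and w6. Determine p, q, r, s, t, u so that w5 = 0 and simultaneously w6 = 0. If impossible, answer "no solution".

p=0, q=1, r=0, s=1, t=0, u=0

Check with p=0, q=1, r=0, s=1, t=0, u=0:
w1 = OR(r, p) = OR(0, 0) = 0
w2 = OR(t, w1) = OR(0, 0) = 0
w3 = OR(w2, u) = OR(0, 0) = 0
w4 = XOR(w3, s) = XOR(0, 1) = 1
w5 = XOR(q, w4) = XOR(1, 1) = 0
w6 = XOR(w3, w5) = XOR(0, 0) = 0
So w5 = 0 and w6 = 0.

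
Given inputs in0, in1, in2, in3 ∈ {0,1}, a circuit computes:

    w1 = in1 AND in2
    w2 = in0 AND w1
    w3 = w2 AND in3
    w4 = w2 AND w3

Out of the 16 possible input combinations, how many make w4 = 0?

15

w4 = w2 AND w3 must be 0, so at least one of w2, w3 is 0.
Enumerating the 16 input combinations, 15 give w4 = 0 and 1 give w4 = 1.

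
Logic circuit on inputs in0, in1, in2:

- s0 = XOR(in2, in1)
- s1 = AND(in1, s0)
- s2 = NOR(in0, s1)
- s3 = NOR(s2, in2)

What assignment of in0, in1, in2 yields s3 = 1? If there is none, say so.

in0=1, in1=1, in2=0

s3 = NOR(s2, in2) must be 1, so both s2 = 0 and in2 = 0.
Check with in0=1, in1=1, in2=0:
s0 = XOR(in2, in1) = XOR(0, 1) = 1
s1 = AND(in1, s0) = AND(1, 1) = 1
s2 = NOR(in0, s1) = NOR(1, 1) = 0
s3 = NOR(s2, in2) = NOR(0, 0) = 1
So s3 = 1 as required.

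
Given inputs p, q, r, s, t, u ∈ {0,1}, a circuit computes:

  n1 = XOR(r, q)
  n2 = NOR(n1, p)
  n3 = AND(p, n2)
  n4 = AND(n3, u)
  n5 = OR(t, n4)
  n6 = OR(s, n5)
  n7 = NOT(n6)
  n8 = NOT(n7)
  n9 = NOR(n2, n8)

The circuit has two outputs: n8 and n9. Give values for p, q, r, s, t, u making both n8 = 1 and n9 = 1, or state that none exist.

no solution exists

Across all 64 input combinations, none give both n8 = 1 and n9 = 1.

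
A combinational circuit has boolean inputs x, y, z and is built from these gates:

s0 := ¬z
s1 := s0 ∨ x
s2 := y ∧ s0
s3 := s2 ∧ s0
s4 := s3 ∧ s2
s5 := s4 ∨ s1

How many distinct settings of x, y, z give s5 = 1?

6

s5 = s4 ∨ s1 must be 1, so at least one of s4, s1 is 1.
Satisfying assignments:
  x=0, y=0, z=0
  x=0, y=1, z=0
  x=1, y=0, z=0
  x=1, y=0, z=1
  x=1, y=1, z=0
  x=1, y=1, z=1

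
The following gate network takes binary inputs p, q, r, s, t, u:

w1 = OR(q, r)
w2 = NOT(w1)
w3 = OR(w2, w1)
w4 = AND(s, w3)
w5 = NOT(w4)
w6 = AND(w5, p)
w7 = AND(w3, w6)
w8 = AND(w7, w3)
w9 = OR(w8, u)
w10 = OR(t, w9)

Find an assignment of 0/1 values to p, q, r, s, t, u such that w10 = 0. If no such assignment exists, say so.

p=0, q=1, r=1, s=1, t=0, u=0

w10 = OR(t, w9) must be 0, so both t = 0 and w9 = 0.
w9 = OR(w8, u) must be 0, so both w8 = 0 and u = 0.
Check with p=0, q=1, r=1, s=1, t=0, u=0:
w1 = OR(q, r) = OR(1, 1) = 1
w2 = NOT(w1) = NOT 1 = 0
w3 = OR(w2, w1) = OR(0, 1) = 1
w4 = AND(s, w3) = AND(1, 1) = 1
w5 = NOT(w4) = NOT 1 = 0
w6 = AND(w5, p) = AND(0, 0) = 0
w7 = AND(w3, w6) = AND(1, 0) = 0
w8 = AND(w7, w3) = AND(0, 1) = 0
w9 = OR(w8, u) = OR(0, 0) = 0
w10 = OR(t, w9) = OR(0, 0) = 0
So w10 = 0 as required.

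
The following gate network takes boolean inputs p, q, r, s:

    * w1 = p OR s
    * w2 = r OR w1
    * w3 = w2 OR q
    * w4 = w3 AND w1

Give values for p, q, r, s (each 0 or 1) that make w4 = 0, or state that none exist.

w4 = w3 AND w1 must be 0, so at least one of w3, w1 is 0.
Check with p=0, q=0, r=1, s=0:
w1 = p OR s = 0 OR 0 = 0
w2 = r OR w1 = 1 OR 0 = 1
w3 = w2 OR q = 1 OR 0 = 1
w4 = w3 AND w1 = 1 AND 0 = 0
So w4 = 0 as required.

p=0, q=0, r=1, s=0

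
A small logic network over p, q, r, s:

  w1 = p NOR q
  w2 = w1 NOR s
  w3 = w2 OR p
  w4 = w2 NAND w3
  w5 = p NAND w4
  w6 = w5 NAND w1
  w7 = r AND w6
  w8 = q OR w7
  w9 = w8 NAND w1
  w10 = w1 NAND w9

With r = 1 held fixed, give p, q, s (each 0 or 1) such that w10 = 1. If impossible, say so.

p=0, q=1, s=1

Check with r = 1 and p=0, q=1, s=1:
w1 = p NOR q = 0 NOR 1 = 0
w2 = w1 NOR s = 0 NOR 1 = 0
w3 = w2 OR p = 0 OR 0 = 0
w4 = w2 NAND w3 = 0 NAND 0 = 1
w5 = p NAND w4 = 0 NAND 1 = 1
w6 = w5 NAND w1 = 1 NAND 0 = 1
w7 = r AND w6 = 1 AND 1 = 1
w8 = q OR w7 = 1 OR 1 = 1
w9 = w8 NAND w1 = 1 NAND 0 = 1
w10 = w1 NAND w9 = 0 NAND 1 = 1
So w10 = 1.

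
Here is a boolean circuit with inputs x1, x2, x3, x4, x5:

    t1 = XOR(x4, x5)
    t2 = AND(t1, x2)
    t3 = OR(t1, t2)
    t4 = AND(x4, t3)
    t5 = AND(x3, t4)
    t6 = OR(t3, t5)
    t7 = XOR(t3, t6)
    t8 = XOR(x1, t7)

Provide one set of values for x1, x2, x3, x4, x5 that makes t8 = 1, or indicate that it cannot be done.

x1=1 x2=1 x3=0 x4=0 x5=1

t8 = XOR(x1, t7) must be 1, so x1 and t7 differ.
Check with x1=1 x2=1 x3=0 x4=0 x5=1:
t1 = XOR(x4, x5) = XOR(0, 1) = 1
t2 = AND(t1, x2) = AND(1, 1) = 1
t3 = OR(t1, t2) = OR(1, 1) = 1
t4 = AND(x4, t3) = AND(0, 1) = 0
t5 = AND(x3, t4) = AND(0, 0) = 0
t6 = OR(t3, t5) = OR(1, 0) = 1
t7 = XOR(t3, t6) = XOR(1, 1) = 0
t8 = XOR(x1, t7) = XOR(1, 0) = 1
So t8 = 1 as required.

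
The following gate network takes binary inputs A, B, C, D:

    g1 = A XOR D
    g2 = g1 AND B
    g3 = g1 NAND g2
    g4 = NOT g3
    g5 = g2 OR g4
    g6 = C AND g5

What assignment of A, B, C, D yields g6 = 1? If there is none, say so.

g6 = C AND g5 must be 1, so both C = 1 and g5 = 1.
g5 = g2 OR g4 must be 1, so at least one of g2, g4 is 1.
Check with A=1, B=1, C=1, D=0:
g1 = A XOR D = 1 XOR 0 = 1
g2 = g1 AND B = 1 AND 1 = 1
g3 = g1 NAND g2 = 1 NAND 1 = 0
g4 = NOT g3 = NOT 0 = 1
g5 = g2 OR g4 = 1 OR 1 = 1
g6 = C AND g5 = 1 AND 1 = 1
So g6 = 1 as required.

A=1, B=1, C=1, D=0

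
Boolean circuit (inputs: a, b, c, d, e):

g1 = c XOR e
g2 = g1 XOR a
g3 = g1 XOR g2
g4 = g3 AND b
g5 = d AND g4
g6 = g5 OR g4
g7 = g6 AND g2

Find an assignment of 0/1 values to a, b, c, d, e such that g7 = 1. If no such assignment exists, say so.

a=1 b=1 c=1 d=0 e=1

g7 = g6 AND g2 must be 1, so both g6 = 1 and g2 = 1.
g6 = g5 OR g4 must be 1, so at least one of g5, g4 is 1.
g2 = g1 XOR a must be 1, so g1 and a differ.
Check with a=1 b=1 c=1 d=0 e=1:
g1 = c XOR e = 1 XOR 1 = 0
g2 = g1 XOR a = 0 XOR 1 = 1
g3 = g1 XOR g2 = 0 XOR 1 = 1
g4 = g3 AND b = 1 AND 1 = 1
g5 = d AND g4 = 0 AND 1 = 0
g6 = g5 OR g4 = 0 OR 1 = 1
g7 = g6 AND g2 = 1 AND 1 = 1
So g7 = 1 as required.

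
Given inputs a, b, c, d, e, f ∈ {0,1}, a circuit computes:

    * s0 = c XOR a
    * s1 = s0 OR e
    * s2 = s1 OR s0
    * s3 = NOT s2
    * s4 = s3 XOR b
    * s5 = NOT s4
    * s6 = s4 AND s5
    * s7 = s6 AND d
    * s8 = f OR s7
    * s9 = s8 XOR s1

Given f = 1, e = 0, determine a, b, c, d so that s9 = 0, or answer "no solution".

Check with f = 1, e = 0 and a=1, b=1, c=0, d=0:
s0 = c XOR a = 0 XOR 1 = 1
s1 = s0 OR e = 1 OR 0 = 1
s2 = s1 OR s0 = 1 OR 1 = 1
s3 = NOT s2 = NOT 1 = 0
s4 = s3 XOR b = 0 XOR 1 = 1
s5 = NOT s4 = NOT 1 = 0
s6 = s4 AND s5 = 1 AND 0 = 0
s7 = s6 AND d = 0 AND 0 = 0
s8 = f OR s7 = 1 OR 0 = 1
s9 = s8 XOR s1 = 1 XOR 1 = 0
So s9 = 0.

a=1, b=1, c=0, d=0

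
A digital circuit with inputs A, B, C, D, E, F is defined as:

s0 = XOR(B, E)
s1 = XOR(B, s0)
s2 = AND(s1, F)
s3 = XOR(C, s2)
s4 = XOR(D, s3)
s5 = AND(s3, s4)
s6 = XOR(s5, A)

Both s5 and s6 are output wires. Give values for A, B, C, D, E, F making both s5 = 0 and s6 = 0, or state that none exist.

Check with A=0, B=1, C=1, D=1, E=0, F=0:
s0 = XOR(B, E) = XOR(1, 0) = 1
s1 = XOR(B, s0) = XOR(1, 1) = 0
s2 = AND(s1, F) = AND(0, 0) = 0
s3 = XOR(C, s2) = XOR(1, 0) = 1
s4 = XOR(D, s3) = XOR(1, 1) = 0
s5 = AND(s3, s4) = AND(1, 0) = 0
s6 = XOR(s5, A) = XOR(0, 0) = 0
So s5 = 0 and s6 = 0.

A=0, B=1, C=1, D=1, E=0, F=0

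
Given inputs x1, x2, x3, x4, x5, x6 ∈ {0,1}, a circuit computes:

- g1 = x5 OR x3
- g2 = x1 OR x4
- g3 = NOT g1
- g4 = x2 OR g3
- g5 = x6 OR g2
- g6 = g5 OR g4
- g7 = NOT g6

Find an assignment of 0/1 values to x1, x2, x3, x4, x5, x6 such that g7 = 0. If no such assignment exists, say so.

x1=0, x2=0, x3=0, x4=1, x5=1, x6=1

Check with x1=0, x2=0, x3=0, x4=1, x5=1, x6=1:
g1 = x5 OR x3 = 1 OR 0 = 1
g2 = x1 OR x4 = 0 OR 1 = 1
g3 = NOT g1 = NOT 1 = 0
g4 = x2 OR g3 = 0 OR 0 = 0
g5 = x6 OR g2 = 1 OR 1 = 1
g6 = g5 OR g4 = 1 OR 0 = 1
g7 = NOT g6 = NOT 1 = 0
So g7 = 0 as required.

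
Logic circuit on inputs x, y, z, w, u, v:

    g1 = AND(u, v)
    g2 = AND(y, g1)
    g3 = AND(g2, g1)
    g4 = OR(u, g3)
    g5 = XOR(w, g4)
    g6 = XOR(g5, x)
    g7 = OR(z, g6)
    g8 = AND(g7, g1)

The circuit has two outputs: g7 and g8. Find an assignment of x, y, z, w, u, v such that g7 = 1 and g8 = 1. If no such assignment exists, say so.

x=1, y=0, z=1, w=0, u=1, v=1

Check with x=1, y=0, z=1, w=0, u=1, v=1:
g1 = AND(u, v) = AND(1, 1) = 1
g2 = AND(y, g1) = AND(0, 1) = 0
g3 = AND(g2, g1) = AND(0, 1) = 0
g4 = OR(u, g3) = OR(1, 0) = 1
g5 = XOR(w, g4) = XOR(0, 1) = 1
g6 = XOR(g5, x) = XOR(1, 1) = 0
g7 = OR(z, g6) = OR(1, 0) = 1
g8 = AND(g7, g1) = AND(1, 1) = 1
So g7 = 1 and g8 = 1.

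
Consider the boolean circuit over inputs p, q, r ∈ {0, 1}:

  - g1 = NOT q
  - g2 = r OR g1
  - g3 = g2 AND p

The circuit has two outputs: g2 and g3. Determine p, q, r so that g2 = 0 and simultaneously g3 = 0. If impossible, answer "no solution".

Check with p=1 q=1 r=0:
g1 = NOT q = NOT 1 = 0
g2 = r OR g1 = 0 OR 0 = 0
g3 = g2 AND p = 0 AND 1 = 0
So g2 = 0 and g3 = 0.

p=1 q=1 r=0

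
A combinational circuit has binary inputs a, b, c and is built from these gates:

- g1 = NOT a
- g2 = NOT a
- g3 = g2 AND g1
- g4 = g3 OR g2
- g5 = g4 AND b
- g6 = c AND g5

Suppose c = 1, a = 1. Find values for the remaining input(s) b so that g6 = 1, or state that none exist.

With c = 1, a = 1 fixed, none of the 2 settings of b give g6 = 1.
For example, with b=1:
g1 = NOT a = NOT 1 = 0
g2 = NOT a = NOT 1 = 0
g3 = g2 AND g1 = 0 AND 0 = 0
g4 = g3 OR g2 = 0 OR 0 = 0
g5 = g4 AND b = 0 AND 1 = 0
g6 = c AND g5 = 1 AND 0 = 0
giving g6 = 0 ≠ 1.

no solution exists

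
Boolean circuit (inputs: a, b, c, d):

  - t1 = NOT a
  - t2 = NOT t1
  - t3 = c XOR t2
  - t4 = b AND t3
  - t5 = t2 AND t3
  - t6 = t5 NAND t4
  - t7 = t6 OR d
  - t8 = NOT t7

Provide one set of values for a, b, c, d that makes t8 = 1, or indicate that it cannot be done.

t8 = NOT t7 must be 1, so t7 = 0.
t7 = t6 OR d must be 0, so both t6 = 0 and d = 0.
t6 = t5 NAND t4 must be 0, so both t5 = 1 and t4 = 1.
Check with a=1, b=1, c=0, d=0:
t1 = NOT a = NOT 1 = 0
t2 = NOT t1 = NOT 0 = 1
t3 = c XOR t2 = 0 XOR 1 = 1
t4 = b AND t3 = 1 AND 1 = 1
t5 = t2 AND t3 = 1 AND 1 = 1
t6 = t5 NAND t4 = 1 NAND 1 = 0
t7 = t6 OR d = 0 OR 0 = 0
t8 = NOT t7 = NOT 0 = 1
So t8 = 1 as required.

a=1, b=1, c=0, d=0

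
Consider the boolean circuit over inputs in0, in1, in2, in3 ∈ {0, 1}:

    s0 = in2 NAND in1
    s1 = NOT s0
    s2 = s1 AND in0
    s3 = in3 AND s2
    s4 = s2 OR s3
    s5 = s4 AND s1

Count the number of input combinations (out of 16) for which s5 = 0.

s5 = s4 AND s1 must be 0, so at least one of s4, s1 is 0.
Enumerating the 16 input combinations, 14 give s5 = 0 and 2 give s5 = 1.

14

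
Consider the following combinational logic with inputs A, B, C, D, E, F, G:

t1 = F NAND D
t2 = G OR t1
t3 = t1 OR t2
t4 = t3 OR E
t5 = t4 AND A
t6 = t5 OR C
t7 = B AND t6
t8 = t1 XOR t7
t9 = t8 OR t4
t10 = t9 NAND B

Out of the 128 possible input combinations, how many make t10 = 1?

66

t10 = t9 NAND B must be 1, so at least one of t9, B is 0.
Enumerating the 128 input combinations, 66 give t10 = 1 and 62 give t10 = 0.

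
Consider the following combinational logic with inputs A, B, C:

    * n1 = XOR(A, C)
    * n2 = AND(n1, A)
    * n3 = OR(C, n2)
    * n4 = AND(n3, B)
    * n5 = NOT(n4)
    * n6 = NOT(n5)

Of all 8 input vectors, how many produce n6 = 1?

n6 = NOT(n5) must be 1, so n5 = 0.
n5 = NOT(n4) must be 0, so n4 = 1.
Satisfying assignments:
  A=0, B=1, C=1
  A=1, B=1, C=0
  A=1, B=1, C=1

3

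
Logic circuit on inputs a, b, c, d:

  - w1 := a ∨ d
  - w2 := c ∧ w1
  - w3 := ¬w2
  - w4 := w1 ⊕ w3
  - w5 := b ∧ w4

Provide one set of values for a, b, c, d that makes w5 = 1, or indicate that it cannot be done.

a=0, b=1, c=0, d=0

w5 = b ∧ w4 must be 1, so both b = 1 and w4 = 1.
w4 = w1 ⊕ w3 must be 1, so w1 and w3 differ.
Check with a=0, b=1, c=0, d=0:
w1 = a ∨ d = 0 ∨ 0 = 0
w2 = c ∧ w1 = 0 ∧ 0 = 0
w3 = ¬w2 = ¬0 = 1
w4 = w1 ⊕ w3 = 0 ⊕ 1 = 1
w5 = b ∧ w4 = 1 ∧ 1 = 1
So w5 = 1 as required.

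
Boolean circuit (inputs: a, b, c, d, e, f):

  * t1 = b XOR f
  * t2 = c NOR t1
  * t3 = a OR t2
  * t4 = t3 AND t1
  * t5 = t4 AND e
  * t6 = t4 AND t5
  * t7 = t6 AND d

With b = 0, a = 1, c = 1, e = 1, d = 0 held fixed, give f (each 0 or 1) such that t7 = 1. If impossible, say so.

no solution exists

With b = 0, a = 1, c = 1, e = 1, d = 0 fixed, none of the 2 settings of f give t7 = 1.
For example, with f=1:
t1 = b XOR f = 0 XOR 1 = 1
t2 = c NOR t1 = 1 NOR 1 = 0
t3 = a OR t2 = 1 OR 0 = 1
t4 = t3 AND t1 = 1 AND 1 = 1
t5 = t4 AND e = 1 AND 1 = 1
t6 = t4 AND t5 = 1 AND 1 = 1
t7 = t6 AND d = 1 AND 0 = 0
giving t7 = 0 ≠ 1.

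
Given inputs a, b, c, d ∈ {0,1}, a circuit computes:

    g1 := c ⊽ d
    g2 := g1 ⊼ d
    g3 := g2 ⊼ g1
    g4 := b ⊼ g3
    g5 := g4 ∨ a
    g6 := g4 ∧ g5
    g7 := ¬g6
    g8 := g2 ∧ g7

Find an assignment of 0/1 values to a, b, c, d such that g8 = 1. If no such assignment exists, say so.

g8 = g2 ∧ g7 must be 1, so both g2 = 1 and g7 = 1.
g2 = g1 ⊼ d must be 1, so at least one of g1, d is 0.
g7 = ¬g6 must be 1, so g6 = 0.
Check with a=0 b=1 c=1 d=1:
g1 = c ⊽ d = 1 ⊽ 1 = 0
g2 = g1 ⊼ d = 0 ⊼ 1 = 1
g3 = g2 ⊼ g1 = 1 ⊼ 0 = 1
g4 = b ⊼ g3 = 1 ⊼ 1 = 0
g5 = g4 ∨ a = 0 ∨ 0 = 0
g6 = g4 ∧ g5 = 0 ∧ 0 = 0
g7 = ¬g6 = ¬0 = 1
g8 = g2 ∧ g7 = 1 ∧ 1 = 1
So g8 = 1 as required.

a=0 b=1 c=1 d=1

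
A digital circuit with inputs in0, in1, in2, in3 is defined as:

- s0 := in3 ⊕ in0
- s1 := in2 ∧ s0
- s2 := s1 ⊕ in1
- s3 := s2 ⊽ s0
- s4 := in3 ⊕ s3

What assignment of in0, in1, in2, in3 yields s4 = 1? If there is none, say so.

in0=0, in1=1, in2=0, in3=1

Check with in0=0, in1=1, in2=0, in3=1:
s0 = in3 ⊕ in0 = 1 ⊕ 0 = 1
s1 = in2 ∧ s0 = 0 ∧ 1 = 0
s2 = s1 ⊕ in1 = 0 ⊕ 1 = 1
s3 = s2 ⊽ s0 = 1 ⊽ 1 = 0
s4 = in3 ⊕ s3 = 1 ⊕ 0 = 1
So s4 = 1 as required.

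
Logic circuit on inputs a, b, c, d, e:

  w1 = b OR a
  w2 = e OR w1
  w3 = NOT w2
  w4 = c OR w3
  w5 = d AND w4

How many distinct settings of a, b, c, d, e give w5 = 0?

23

w5 = d AND w4 must be 0, so at least one of d, w4 is 0.
Enumerating the 32 input combinations, 23 give w5 = 0 and 9 give w5 = 1.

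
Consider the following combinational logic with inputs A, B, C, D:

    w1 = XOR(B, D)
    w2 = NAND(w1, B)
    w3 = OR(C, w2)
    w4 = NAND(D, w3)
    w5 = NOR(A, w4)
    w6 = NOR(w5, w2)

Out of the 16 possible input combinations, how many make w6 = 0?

w6 = NOR(w5, w2) must be 0, so at least one of w5, w2 is 1.
Enumerating the 16 input combinations, 12 give w6 = 0 and 4 give w6 = 1.

12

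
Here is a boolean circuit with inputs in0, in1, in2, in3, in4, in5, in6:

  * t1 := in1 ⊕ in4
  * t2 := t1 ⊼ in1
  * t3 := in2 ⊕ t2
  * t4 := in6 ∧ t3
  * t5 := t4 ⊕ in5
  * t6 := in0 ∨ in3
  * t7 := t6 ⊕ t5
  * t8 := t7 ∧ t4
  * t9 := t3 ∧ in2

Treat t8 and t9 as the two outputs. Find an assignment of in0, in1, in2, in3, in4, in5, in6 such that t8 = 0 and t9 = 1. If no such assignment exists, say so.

in0=0 in1=1 in2=1 in3=0 in4=0 in5=1 in6=1

Check with in0=0 in1=1 in2=1 in3=0 in4=0 in5=1 in6=1:
t1 = in1 ⊕ in4 = 1 ⊕ 0 = 1
t2 = t1 ⊼ in1 = 1 ⊼ 1 = 0
t3 = in2 ⊕ t2 = 1 ⊕ 0 = 1
t4 = in6 ∧ t3 = 1 ∧ 1 = 1
t5 = t4 ⊕ in5 = 1 ⊕ 1 = 0
t6 = in0 ∨ in3 = 0 ∨ 0 = 0
t7 = t6 ⊕ t5 = 0 ⊕ 0 = 0
t8 = t7 ∧ t4 = 0 ∧ 1 = 0
t9 = t3 ∧ in2 = 1 ∧ 1 = 1
So t8 = 0 and t9 = 1.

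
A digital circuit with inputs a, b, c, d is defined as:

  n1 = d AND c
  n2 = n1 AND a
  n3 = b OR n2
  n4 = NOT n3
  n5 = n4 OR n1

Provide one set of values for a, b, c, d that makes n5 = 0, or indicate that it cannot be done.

n5 = n4 OR n1 must be 0, so both n4 = 0 and n1 = 0.
Check with a=0, b=1, c=1, d=0:
n1 = d AND c = 0 AND 1 = 0
n2 = n1 AND a = 0 AND 0 = 0
n3 = b OR n2 = 1 OR 0 = 1
n4 = NOT n3 = NOT 1 = 0
n5 = n4 OR n1 = 0 OR 0 = 0
So n5 = 0 as required.

a=0, b=1, c=1, d=0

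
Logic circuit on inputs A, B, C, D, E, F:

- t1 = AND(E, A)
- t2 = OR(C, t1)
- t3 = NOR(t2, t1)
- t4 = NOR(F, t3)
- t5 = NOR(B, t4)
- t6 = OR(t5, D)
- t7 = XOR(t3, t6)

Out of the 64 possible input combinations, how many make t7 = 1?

t7 = XOR(t3, t6) must be 1, so t3 and t6 differ.
Enumerating the 64 input combinations, 31 give t7 = 1 and 33 give t7 = 0.

31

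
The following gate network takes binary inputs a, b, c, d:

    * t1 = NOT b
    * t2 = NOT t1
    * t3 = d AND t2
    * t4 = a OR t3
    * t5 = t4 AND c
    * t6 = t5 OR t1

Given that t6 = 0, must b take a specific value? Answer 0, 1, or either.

1

t6 = t5 OR t1 must be 0, so both t5 = 0 and t1 = 0.
t5 = t4 AND c must be 0, so at least one of t4, c is 0.
Every assignment with t6 = 0 has b = 1; there are 5 such assignment(s).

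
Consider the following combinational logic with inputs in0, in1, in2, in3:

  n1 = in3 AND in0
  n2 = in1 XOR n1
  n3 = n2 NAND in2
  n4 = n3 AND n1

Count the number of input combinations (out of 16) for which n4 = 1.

3

n4 = n3 AND n1 must be 1, so both n3 = 1 and n1 = 1.
n3 = n2 NAND in2 must be 1, so at least one of n2, in2 is 0.
n1 = in3 AND in0 must be 1, so both in3 = 1 and in0 = 1.
Satisfying assignments:
  in0=1, in1=0, in2=0, in3=1
  in0=1, in1=1, in2=0, in3=1
  in0=1, in1=1, in2=1, in3=1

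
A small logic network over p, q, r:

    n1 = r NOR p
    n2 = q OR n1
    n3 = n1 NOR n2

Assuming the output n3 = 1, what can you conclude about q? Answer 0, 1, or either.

n3 = n1 NOR n2 must be 1, so both n1 = 0 and n2 = 0.
Every assignment with n3 = 1 has q = 0; there are 3 such assignment(s).
  p=0, q=0, r=1
  p=1, q=0, r=0
  p=1, q=0, r=1

0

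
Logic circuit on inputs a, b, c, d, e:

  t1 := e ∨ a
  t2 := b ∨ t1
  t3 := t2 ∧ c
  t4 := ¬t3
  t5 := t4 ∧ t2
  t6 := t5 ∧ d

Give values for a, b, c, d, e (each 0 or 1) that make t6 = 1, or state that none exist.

a=0, b=1, c=0, d=1, e=0

Check with a=0, b=1, c=0, d=1, e=0:
t1 = e ∨ a = 0 ∨ 0 = 0
t2 = b ∨ t1 = 1 ∨ 0 = 1
t3 = t2 ∧ c = 1 ∧ 0 = 0
t4 = ¬t3 = ¬0 = 1
t5 = t4 ∧ t2 = 1 ∧ 1 = 1
t6 = t5 ∧ d = 1 ∧ 1 = 1
So t6 = 1 as required.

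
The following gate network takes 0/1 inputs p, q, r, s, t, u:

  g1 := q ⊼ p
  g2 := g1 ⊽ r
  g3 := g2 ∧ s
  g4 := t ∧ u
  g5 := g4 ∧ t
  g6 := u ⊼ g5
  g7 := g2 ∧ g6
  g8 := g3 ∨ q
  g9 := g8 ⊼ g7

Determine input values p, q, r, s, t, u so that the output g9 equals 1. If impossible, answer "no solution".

g9 = g8 ⊼ g7 must be 1, so at least one of g8, g7 is 0.
Check with p=0 q=0 r=0 s=0 t=0 u=1:
g1 = q ⊼ p = 0 ⊼ 0 = 1
g2 = g1 ⊽ r = 1 ⊽ 0 = 0
g3 = g2 ∧ s = 0 ∧ 0 = 0
g4 = t ∧ u = 0 ∧ 1 = 0
g5 = g4 ∧ t = 0 ∧ 0 = 0
g6 = u ⊼ g5 = 1 ⊼ 0 = 1
g7 = g2 ∧ g6 = 0 ∧ 1 = 0
g8 = g3 ∨ q = 0 ∨ 0 = 0
g9 = g8 ⊼ g7 = 0 ⊼ 0 = 1
So g9 = 1 as required.

p=0 q=0 r=0 s=0 t=0 u=1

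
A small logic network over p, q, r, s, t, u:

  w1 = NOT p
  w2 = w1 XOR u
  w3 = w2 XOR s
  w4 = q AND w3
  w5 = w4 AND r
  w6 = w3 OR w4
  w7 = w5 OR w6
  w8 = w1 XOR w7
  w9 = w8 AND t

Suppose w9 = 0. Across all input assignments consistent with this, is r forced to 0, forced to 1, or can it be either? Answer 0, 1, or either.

Both values of r occur among assignments with w9 = 0:
  r=0: p=0, q=0, r=0, s=0, t=0, u=0
  r=1: p=0, q=0, r=1, s=0, t=0, u=0

either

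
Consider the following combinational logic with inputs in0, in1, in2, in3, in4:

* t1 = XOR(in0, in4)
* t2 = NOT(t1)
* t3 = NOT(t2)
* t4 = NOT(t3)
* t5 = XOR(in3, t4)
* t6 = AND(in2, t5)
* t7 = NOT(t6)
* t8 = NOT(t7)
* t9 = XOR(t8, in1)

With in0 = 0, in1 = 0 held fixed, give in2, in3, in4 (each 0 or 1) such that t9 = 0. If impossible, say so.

in2=0, in3=1, in4=1

Check with in0 = 0, in1 = 0 and in2=0, in3=1, in4=1:
t1 = XOR(in0, in4) = XOR(0, 1) = 1
t2 = NOT(t1) = NOT 1 = 0
t3 = NOT(t2) = NOT 0 = 1
t4 = NOT(t3) = NOT 1 = 0
t5 = XOR(in3, t4) = XOR(1, 0) = 1
t6 = AND(in2, t5) = AND(0, 1) = 0
t7 = NOT(t6) = NOT 0 = 1
t8 = NOT(t7) = NOT 1 = 0
t9 = XOR(t8, in1) = XOR(0, 0) = 0
So t9 = 0.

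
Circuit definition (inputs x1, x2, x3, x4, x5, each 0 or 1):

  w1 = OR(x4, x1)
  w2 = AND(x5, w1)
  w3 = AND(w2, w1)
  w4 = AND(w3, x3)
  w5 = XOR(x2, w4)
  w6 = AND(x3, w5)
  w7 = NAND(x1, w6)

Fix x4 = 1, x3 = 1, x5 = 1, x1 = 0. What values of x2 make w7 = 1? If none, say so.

Check with x4 = 1, x3 = 1, x5 = 1, x1 = 0 and x2=1:
w1 = OR(x4, x1) = OR(1, 0) = 1
w2 = AND(x5, w1) = AND(1, 1) = 1
w3 = AND(w2, w1) = AND(1, 1) = 1
w4 = AND(w3, x3) = AND(1, 1) = 1
w5 = XOR(x2, w4) = XOR(1, 1) = 0
w6 = AND(x3, w5) = AND(1, 0) = 0
w7 = NAND(x1, w6) = NAND(0, 0) = 1
So w7 = 1.

x2=1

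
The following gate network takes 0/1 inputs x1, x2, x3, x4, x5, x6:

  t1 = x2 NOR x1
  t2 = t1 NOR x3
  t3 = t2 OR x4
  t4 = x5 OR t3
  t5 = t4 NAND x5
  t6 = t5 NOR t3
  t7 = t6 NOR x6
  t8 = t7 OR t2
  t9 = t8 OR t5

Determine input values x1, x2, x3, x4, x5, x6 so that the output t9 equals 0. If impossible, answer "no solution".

x1=0, x2=1, x3=1, x4=0, x5=1, x6=1

t9 = t8 OR t5 must be 0, so both t8 = 0 and t5 = 0.
t8 = t7 OR t2 must be 0, so both t7 = 0 and t2 = 0.
t5 = t4 NAND x5 must be 0, so both t4 = 1 and x5 = 1.
Check with x1=0, x2=1, x3=1, x4=0, x5=1, x6=1:
t1 = x2 NOR x1 = 1 NOR 0 = 0
t2 = t1 NOR x3 = 0 NOR 1 = 0
t3 = t2 OR x4 = 0 OR 0 = 0
t4 = x5 OR t3 = 1 OR 0 = 1
t5 = t4 NAND x5 = 1 NAND 1 = 0
t6 = t5 NOR t3 = 0 NOR 0 = 1
t7 = t6 NOR x6 = 1 NOR 1 = 0
t8 = t7 OR t2 = 0 OR 0 = 0
t9 = t8 OR t5 = 0 OR 0 = 0
So t9 = 0 as required.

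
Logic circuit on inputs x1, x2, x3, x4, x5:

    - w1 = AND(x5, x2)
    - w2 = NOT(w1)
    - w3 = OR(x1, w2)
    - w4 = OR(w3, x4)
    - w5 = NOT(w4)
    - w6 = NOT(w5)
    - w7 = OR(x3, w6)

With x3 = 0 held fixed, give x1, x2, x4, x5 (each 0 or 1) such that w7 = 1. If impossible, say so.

w7 = OR(x3, w6) must be 1, so at least one of x3, w6 is 1.
Check with x3 = 0 and x1=1, x2=0, x4=0, x5=1:
w1 = AND(x5, x2) = AND(1, 0) = 0
w2 = NOT(w1) = NOT 0 = 1
w3 = OR(x1, w2) = OR(1, 1) = 1
w4 = OR(w3, x4) = OR(1, 0) = 1
w5 = NOT(w4) = NOT 1 = 0
w6 = NOT(w5) = NOT 0 = 1
w7 = OR(x3, w6) = OR(0, 1) = 1
So w7 = 1.

x1=1, x2=0, x4=0, x5=1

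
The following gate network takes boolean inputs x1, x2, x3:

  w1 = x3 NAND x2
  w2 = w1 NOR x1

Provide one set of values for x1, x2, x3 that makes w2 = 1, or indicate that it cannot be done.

x1=0, x2=1, x3=1

w2 = w1 NOR x1 must be 1, so both w1 = 0 and x1 = 0.
Check with x1=0, x2=1, x3=1:
w1 = x3 NAND x2 = 1 NAND 1 = 0
w2 = w1 NOR x1 = 0 NOR 0 = 1
So w2 = 1 as required.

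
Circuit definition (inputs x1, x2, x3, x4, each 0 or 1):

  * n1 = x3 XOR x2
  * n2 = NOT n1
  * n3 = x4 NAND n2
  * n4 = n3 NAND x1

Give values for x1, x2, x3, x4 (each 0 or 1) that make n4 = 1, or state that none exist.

x1=0 x2=0 x3=1 x4=0

Check with x1=0 x2=0 x3=1 x4=0:
n1 = x3 XOR x2 = 1 XOR 0 = 1
n2 = NOT n1 = NOT 1 = 0
n3 = x4 NAND n2 = 0 NAND 0 = 1
n4 = n3 NAND x1 = 1 NAND 0 = 1
So n4 = 1 as required.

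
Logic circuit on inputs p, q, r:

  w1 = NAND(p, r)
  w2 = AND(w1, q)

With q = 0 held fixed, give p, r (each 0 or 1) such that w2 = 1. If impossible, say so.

no solution exists

With q = 0 fixed, none of the 4 settings of p, r give w2 = 1.
For example, with p=1, r=1:
w1 = NAND(p, r) = NAND(1, 1) = 0
w2 = AND(w1, q) = AND(0, 0) = 0
giving w2 = 0 ≠ 1.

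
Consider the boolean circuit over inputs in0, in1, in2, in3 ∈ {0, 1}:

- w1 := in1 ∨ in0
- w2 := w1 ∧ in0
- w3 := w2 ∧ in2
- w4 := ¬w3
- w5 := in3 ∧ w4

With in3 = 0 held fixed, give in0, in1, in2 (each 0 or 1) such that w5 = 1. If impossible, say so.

no solution exists

With in3 = 0 fixed, none of the 8 settings of in0, in1, in2 give w5 = 1.
For example, with in0=1, in1=0, in2=0:
w1 = in1 ∨ in0 = 0 ∨ 1 = 1
w2 = w1 ∧ in0 = 1 ∧ 1 = 1
w3 = w2 ∧ in2 = 1 ∧ 0 = 0
w4 = ¬w3 = ¬0 = 1
w5 = in3 ∧ w4 = 0 ∧ 1 = 0
giving w5 = 0 ≠ 1.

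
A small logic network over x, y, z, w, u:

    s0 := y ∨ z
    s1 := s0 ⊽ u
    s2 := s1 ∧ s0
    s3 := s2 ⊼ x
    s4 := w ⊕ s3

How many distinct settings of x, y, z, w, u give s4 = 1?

16

s4 = w ⊕ s3 must be 1, so w and s3 differ.
Enumerating the 32 input combinations, 16 give s4 = 1 and 16 give s4 = 0.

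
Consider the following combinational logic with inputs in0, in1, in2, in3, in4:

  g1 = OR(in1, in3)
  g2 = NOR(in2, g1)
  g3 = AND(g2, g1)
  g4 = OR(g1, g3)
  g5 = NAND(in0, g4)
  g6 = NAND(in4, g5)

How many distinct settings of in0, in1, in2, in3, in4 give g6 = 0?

g6 = NAND(in4, g5) must be 0, so both in4 = 1 and g5 = 1.
g5 = NAND(in0, g4) must be 1, so at least one of in0, g4 is 0.
Enumerating the 32 input combinations, 10 give g6 = 0 and 22 give g6 = 1.

10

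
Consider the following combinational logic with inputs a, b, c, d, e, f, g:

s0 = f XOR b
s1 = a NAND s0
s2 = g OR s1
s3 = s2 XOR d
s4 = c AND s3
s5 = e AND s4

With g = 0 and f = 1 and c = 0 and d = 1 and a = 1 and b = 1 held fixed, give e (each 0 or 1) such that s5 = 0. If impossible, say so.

Check with g = 0 and f = 1 and c = 0 and d = 1 and a = 1 and b = 1 and e=1:
s0 = f XOR b = 1 XOR 1 = 0
s1 = a NAND s0 = 1 NAND 0 = 1
s2 = g OR s1 = 0 OR 1 = 1
s3 = s2 XOR d = 1 XOR 1 = 0
s4 = c AND s3 = 0 AND 0 = 0
s5 = e AND s4 = 1 AND 0 = 0
So s5 = 0.

e=1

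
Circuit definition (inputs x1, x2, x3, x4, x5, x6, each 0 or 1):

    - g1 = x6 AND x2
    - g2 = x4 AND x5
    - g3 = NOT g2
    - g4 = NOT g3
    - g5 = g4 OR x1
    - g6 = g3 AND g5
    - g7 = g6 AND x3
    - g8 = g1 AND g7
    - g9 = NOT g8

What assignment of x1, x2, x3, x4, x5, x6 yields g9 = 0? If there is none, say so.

g9 = NOT g8 must be 0, so g8 = 1.
g8 = g1 AND g7 must be 1, so both g1 = 1 and g7 = 1.
g1 = x6 AND x2 must be 1, so both x6 = 1 and x2 = 1.
Check with x1=1 x2=1 x3=1 x4=0 x5=1 x6=1:
g1 = x6 AND x2 = 1 AND 1 = 1
g2 = x4 AND x5 = 0 AND 1 = 0
g3 = NOT g2 = NOT 0 = 1
g4 = NOT g3 = NOT 1 = 0
g5 = g4 OR x1 = 0 OR 1 = 1
g6 = g3 AND g5 = 1 AND 1 = 1
g7 = g6 AND x3 = 1 AND 1 = 1
g8 = g1 AND g7 = 1 AND 1 = 1
g9 = NOT g8 = NOT 1 = 0
So g9 = 0 as required.

x1=1 x2=1 x3=1 x4=0 x5=1 x6=1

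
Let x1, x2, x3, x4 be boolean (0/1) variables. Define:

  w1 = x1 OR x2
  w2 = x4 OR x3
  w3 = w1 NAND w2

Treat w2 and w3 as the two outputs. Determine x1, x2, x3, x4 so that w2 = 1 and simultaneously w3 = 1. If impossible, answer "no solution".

Check with x1=0 x2=0 x3=1 x4=0:
w1 = x1 OR x2 = 0 OR 0 = 0
w2 = x4 OR x3 = 0 OR 1 = 1
w3 = w1 NAND w2 = 0 NAND 1 = 1
So w2 = 1 and w3 = 1.

x1=0 x2=0 x3=1 x4=0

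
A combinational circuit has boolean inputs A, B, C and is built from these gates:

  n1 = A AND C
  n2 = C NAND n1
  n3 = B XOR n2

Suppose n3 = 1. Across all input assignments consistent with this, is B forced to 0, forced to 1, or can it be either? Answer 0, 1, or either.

either

Both values of B occur among assignments with n3 = 1:
  B=0: A=0, B=0, C=0
  B=1: A=1, B=1, C=1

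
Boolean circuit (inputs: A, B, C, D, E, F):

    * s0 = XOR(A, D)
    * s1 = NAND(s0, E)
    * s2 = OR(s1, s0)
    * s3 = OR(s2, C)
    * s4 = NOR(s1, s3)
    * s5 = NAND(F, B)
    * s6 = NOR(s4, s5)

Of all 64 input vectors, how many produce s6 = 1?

s6 = NOR(s4, s5) must be 1, so both s4 = 0 and s5 = 0.
s4 = NOR(s1, s3) must be 0, so at least one of s1, s3 is 1.
Enumerating the 64 input combinations, 16 give s6 = 1 and 48 give s6 = 0.

16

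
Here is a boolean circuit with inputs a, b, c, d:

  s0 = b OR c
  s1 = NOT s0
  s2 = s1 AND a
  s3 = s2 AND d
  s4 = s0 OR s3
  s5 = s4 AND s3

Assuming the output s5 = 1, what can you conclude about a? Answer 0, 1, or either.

1

s5 = s4 AND s3 must be 1, so both s4 = 1 and s3 = 1.
Every assignment with s5 = 1 has a = 1; there are 1 such assignment(s).
  a=1, b=0, c=0, d=1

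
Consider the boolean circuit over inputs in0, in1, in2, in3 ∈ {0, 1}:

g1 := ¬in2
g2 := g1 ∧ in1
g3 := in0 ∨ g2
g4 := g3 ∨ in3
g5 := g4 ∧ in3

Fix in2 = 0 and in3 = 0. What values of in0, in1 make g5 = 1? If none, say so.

With in2 = 0 and in3 = 0 fixed, none of the 4 settings of in0, in1 give g5 = 1.
For example, with in0=1, in1=1:
g1 = ¬in2 = ¬0 = 1
g2 = g1 ∧ in1 = 1 ∧ 1 = 1
g3 = in0 ∨ g2 = 1 ∨ 1 = 1
g4 = g3 ∨ in3 = 1 ∨ 0 = 1
g5 = g4 ∧ in3 = 1 ∧ 0 = 0
giving g5 = 0 ≠ 1.

no solution exists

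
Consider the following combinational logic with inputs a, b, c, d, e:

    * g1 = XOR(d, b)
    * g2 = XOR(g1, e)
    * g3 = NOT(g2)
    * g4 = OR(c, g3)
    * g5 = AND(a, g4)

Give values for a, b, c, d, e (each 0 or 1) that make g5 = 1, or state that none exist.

g5 = AND(a, g4) must be 1, so both a = 1 and g4 = 1.
Check with a=1, b=1, c=0, d=0, e=1:
g1 = XOR(d, b) = XOR(0, 1) = 1
g2 = XOR(g1, e) = XOR(1, 1) = 0
g3 = NOT(g2) = NOT 0 = 1
g4 = OR(c, g3) = OR(0, 1) = 1
g5 = AND(a, g4) = AND(1, 1) = 1
So g5 = 1 as required.

a=1, b=1, c=0, d=0, e=1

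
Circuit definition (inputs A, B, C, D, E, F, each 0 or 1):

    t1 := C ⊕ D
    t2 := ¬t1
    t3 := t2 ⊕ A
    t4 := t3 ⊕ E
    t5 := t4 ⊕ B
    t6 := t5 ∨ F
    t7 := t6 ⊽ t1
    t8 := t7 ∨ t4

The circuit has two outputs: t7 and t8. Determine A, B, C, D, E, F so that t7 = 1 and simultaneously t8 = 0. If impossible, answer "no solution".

no solution exists

Across all 64 input combinations, none give both t7 = 1 and t8 = 0.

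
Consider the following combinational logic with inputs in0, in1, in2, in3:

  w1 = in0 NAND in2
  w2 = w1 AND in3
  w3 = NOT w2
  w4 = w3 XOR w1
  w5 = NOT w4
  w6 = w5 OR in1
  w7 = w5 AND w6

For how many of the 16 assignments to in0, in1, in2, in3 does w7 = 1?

6

w7 = w5 AND w6 must be 1, so both w5 = 1 and w6 = 1.
w5 = NOT w4 must be 1, so w4 = 0.
w6 = w5 OR in1 must be 1, so at least one of w5, in1 is 1.
Enumerating the 16 input combinations, 6 give w7 = 1 and 10 give w7 = 0.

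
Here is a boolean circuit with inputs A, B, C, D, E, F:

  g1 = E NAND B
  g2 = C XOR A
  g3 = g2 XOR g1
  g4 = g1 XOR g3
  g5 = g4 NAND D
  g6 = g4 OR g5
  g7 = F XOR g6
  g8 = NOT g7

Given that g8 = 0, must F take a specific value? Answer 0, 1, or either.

0

g8 = NOT g7 must be 0, so g7 = 1.
Every assignment with g8 = 0 has F = 0; there are 32 such assignment(s).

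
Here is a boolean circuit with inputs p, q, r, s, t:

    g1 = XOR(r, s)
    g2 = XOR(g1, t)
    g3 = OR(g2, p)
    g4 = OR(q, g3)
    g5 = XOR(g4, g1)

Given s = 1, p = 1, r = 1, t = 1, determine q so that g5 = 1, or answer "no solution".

g5 = XOR(g4, g1) must be 1, so g4 and g1 differ.
Check with s = 1, p = 1, r = 1, t = 1 and q=0:
g1 = XOR(r, s) = XOR(1, 1) = 0
g2 = XOR(g1, t) = XOR(0, 1) = 1
g3 = OR(g2, p) = OR(1, 1) = 1
g4 = OR(q, g3) = OR(0, 1) = 1
g5 = XOR(g4, g1) = XOR(1, 0) = 1
So g5 = 1.

q=0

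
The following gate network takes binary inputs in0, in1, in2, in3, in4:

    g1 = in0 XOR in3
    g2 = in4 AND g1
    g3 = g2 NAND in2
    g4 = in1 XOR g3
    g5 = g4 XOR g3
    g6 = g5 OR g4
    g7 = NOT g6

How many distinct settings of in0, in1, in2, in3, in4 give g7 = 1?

g7 = NOT g6 must be 1, so g6 = 0.
g6 = g5 OR g4 must be 0, so both g5 = 0 and g4 = 0.
g5 = g4 XOR g3 must be 0, so g4 and g3 are equal.
Enumerating the 32 input combinations, 2 give g7 = 1 and 30 give g7 = 0.

2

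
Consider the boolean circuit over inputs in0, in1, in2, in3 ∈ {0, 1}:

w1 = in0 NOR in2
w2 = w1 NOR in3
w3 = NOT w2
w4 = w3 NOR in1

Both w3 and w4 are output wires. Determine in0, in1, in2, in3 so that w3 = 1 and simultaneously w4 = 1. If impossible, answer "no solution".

Across all 16 input combinations, none give both w3 = 1 and w4 = 1.

no solution exists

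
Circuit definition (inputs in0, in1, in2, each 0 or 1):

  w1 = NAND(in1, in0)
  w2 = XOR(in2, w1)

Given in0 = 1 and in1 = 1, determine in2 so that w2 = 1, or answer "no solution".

in2=1

w2 = XOR(in2, w1) must be 1, so in2 and w1 differ.
Check with in0 = 1 and in1 = 1 and in2=1:
w1 = NAND(in1, in0) = NAND(1, 1) = 0
w2 = XOR(in2, w1) = XOR(1, 0) = 1
So w2 = 1.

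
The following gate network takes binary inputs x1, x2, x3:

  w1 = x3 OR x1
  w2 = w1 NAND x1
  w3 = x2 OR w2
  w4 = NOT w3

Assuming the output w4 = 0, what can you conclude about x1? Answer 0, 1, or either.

Both values of x1 occur among assignments with w4 = 0:
  x1=0: x1=0, x2=0, x3=0
  x1=1: x1=1, x2=1, x3=0

either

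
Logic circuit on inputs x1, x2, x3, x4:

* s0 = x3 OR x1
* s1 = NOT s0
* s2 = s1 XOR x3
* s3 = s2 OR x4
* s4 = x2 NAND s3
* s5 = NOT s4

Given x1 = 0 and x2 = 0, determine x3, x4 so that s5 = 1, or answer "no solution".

With x1 = 0 and x2 = 0 fixed, none of the 4 settings of x3, x4 give s5 = 1.
For example, with x3=0, x4=1:
s0 = x3 OR x1 = 0 OR 0 = 0
s1 = NOT s0 = NOT 0 = 1
s2 = s1 XOR x3 = 1 XOR 0 = 1
s3 = s2 OR x4 = 1 OR 1 = 1
s4 = x2 NAND s3 = 0 NAND 1 = 1
s5 = NOT s4 = NOT 1 = 0
giving s5 = 0 ≠ 1.

no solution exists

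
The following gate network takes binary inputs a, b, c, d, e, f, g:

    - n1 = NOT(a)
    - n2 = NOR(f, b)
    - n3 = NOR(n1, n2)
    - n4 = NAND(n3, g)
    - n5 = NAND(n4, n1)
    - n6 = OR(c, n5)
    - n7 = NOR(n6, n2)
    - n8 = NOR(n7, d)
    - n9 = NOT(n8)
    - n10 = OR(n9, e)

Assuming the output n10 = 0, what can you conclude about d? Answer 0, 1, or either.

n10 = OR(n9, e) must be 0, so both n9 = 0 and e = 0.
n9 = NOT(n8) must be 0, so n8 = 1.
n8 = NOR(n7, d) must be 1, so both n7 = 0 and d = 0.
Every assignment with n10 = 0 has d = 0; there are 26 such assignment(s).

0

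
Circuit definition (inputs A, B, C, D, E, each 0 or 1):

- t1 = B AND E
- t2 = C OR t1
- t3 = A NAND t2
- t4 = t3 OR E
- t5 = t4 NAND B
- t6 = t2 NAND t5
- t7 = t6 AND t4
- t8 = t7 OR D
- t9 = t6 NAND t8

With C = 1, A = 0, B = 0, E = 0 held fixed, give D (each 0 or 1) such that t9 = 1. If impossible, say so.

D=0

Check with C = 1, A = 0, B = 0, E = 0 and D=0:
t1 = B AND E = 0 AND 0 = 0
t2 = C OR t1 = 1 OR 0 = 1
t3 = A NAND t2 = 0 NAND 1 = 1
t4 = t3 OR E = 1 OR 0 = 1
t5 = t4 NAND B = 1 NAND 0 = 1
t6 = t2 NAND t5 = 1 NAND 1 = 0
t7 = t6 AND t4 = 0 AND 1 = 0
t8 = t7 OR D = 0 OR 0 = 0
t9 = t6 NAND t8 = 0 NAND 0 = 1
So t9 = 1.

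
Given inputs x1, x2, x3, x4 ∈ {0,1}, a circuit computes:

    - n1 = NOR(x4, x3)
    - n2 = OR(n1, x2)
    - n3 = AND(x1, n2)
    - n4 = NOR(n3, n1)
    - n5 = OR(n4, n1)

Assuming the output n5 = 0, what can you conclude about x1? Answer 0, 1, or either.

1

n5 = OR(n4, n1) must be 0, so both n4 = 0 and n1 = 0.
n4 = NOR(n3, n1) must be 0, so at least one of n3, n1 is 1.
n1 = NOR(x4, x3) must be 0, so at least one of x4, x3 is 1.
Every assignment with n5 = 0 has x1 = 1; there are 3 such assignment(s).
  x1=1, x2=1, x3=0, x4=1
  x1=1, x2=1, x3=1, x4=0
  x1=1, x2=1, x3=1, x4=1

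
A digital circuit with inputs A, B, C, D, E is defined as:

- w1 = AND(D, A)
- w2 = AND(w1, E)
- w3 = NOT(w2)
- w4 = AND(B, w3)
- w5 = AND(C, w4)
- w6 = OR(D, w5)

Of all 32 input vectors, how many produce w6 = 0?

12

w6 = OR(D, w5) must be 0, so both D = 0 and w5 = 0.
w5 = AND(C, w4) must be 0, so at least one of C, w4 is 0.
Enumerating the 32 input combinations, 12 give w6 = 0 and 20 give w6 = 1.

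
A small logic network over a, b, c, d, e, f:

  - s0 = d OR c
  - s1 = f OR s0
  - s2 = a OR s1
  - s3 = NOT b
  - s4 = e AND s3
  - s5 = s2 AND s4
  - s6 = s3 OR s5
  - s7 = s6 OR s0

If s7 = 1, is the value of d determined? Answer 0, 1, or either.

either

Both values of d occur among assignments with s7 = 1:
  d=0: a=0, b=0, c=0, d=0, e=0, f=0
  d=1: a=0, b=0, c=0, d=1, e=0, f=0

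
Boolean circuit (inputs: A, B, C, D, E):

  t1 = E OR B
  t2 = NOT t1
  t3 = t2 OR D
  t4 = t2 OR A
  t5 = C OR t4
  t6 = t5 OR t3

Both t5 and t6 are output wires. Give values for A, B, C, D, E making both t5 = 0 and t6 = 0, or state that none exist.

A=0 B=1 C=0 D=0 E=1

Check with A=0 B=1 C=0 D=0 E=1:
t1 = E OR B = 1 OR 1 = 1
t2 = NOT t1 = NOT 1 = 0
t3 = t2 OR D = 0 OR 0 = 0
t4 = t2 OR A = 0 OR 0 = 0
t5 = C OR t4 = 0 OR 0 = 0
t6 = t5 OR t3 = 0 OR 0 = 0
So t5 = 0 and t6 = 0.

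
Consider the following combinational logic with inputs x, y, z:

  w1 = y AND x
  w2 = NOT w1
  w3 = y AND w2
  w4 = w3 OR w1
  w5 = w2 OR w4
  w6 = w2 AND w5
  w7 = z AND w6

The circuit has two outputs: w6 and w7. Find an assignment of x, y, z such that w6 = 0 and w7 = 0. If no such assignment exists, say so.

x=1 y=1 z=1

Check with x=1 y=1 z=1:
w1 = y AND x = 1 AND 1 = 1
w2 = NOT w1 = NOT 1 = 0
w3 = y AND w2 = 1 AND 0 = 0
w4 = w3 OR w1 = 0 OR 1 = 1
w5 = w2 OR w4 = 0 OR 1 = 1
w6 = w2 AND w5 = 0 AND 1 = 0
w7 = z AND w6 = 1 AND 0 = 0
So w6 = 0 and w7 = 0.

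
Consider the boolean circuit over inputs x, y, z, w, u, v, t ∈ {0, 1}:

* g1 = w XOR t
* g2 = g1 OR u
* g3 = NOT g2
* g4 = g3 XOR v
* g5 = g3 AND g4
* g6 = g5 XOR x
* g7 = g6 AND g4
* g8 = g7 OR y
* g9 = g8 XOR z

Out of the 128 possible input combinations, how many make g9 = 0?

64

g9 = g8 XOR z must be 0, so g8 and z are equal.
Enumerating the 128 input combinations, 64 give g9 = 0 and 64 give g9 = 1.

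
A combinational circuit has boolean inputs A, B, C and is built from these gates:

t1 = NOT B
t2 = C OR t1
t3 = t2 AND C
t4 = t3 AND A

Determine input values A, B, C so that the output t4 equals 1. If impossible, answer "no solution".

t4 = t3 AND A must be 1, so both t3 = 1 and A = 1.
t3 = t2 AND C must be 1, so both t2 = 1 and C = 1.
Check with A=1, B=0, C=1:
t1 = NOT B = NOT 0 = 1
t2 = C OR t1 = 1 OR 1 = 1
t3 = t2 AND C = 1 AND 1 = 1
t4 = t3 AND A = 1 AND 1 = 1
So t4 = 1 as required.

A=1, B=0, C=1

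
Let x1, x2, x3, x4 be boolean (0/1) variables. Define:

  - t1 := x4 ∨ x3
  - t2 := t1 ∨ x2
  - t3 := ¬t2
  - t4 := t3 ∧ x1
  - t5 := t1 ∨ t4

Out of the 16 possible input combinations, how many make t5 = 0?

t5 = t1 ∨ t4 must be 0, so both t1 = 0 and t4 = 0.
t1 = x4 ∨ x3 must be 0, so both x4 = 0 and x3 = 0.
Satisfying assignments:
  x1=0, x2=0, x3=0, x4=0
  x1=0, x2=1, x3=0, x4=0
  x1=1, x2=1, x3=0, x4=0

3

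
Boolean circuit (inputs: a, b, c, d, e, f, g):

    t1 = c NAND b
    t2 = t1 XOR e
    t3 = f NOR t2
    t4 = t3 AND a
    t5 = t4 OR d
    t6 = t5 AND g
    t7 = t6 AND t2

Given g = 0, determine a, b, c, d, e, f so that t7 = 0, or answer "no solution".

a=1, b=0, c=1, d=0, e=1, f=1

t7 = t6 AND t2 must be 0, so at least one of t6, t2 is 0.
Check with g = 0 and a=1, b=0, c=1, d=0, e=1, f=1:
t1 = c NAND b = 1 NAND 0 = 1
t2 = t1 XOR e = 1 XOR 1 = 0
t3 = f NOR t2 = 1 NOR 0 = 0
t4 = t3 AND a = 0 AND 1 = 0
t5 = t4 OR d = 0 OR 0 = 0
t6 = t5 AND g = 0 AND 0 = 0
t7 = t6 AND t2 = 0 AND 0 = 0
So t7 = 0.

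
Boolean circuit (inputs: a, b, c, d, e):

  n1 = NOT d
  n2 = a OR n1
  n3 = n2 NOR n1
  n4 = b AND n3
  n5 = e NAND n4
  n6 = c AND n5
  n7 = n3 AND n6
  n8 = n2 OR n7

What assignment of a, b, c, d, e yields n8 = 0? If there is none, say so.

a=0, b=1, c=1, d=1, e=1

Check with a=0, b=1, c=1, d=1, e=1:
n1 = NOT d = NOT 1 = 0
n2 = a OR n1 = 0 OR 0 = 0
n3 = n2 NOR n1 = 0 NOR 0 = 1
n4 = b AND n3 = 1 AND 1 = 1
n5 = e NAND n4 = 1 NAND 1 = 0
n6 = c AND n5 = 1 AND 0 = 0
n7 = n3 AND n6 = 1 AND 0 = 0
n8 = n2 OR n7 = 0 OR 0 = 0
So n8 = 0 as required.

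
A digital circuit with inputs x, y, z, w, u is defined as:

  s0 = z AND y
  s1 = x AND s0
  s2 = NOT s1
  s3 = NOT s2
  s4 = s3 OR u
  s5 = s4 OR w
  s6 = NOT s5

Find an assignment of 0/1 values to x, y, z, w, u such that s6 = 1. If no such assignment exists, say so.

x=0, y=0, z=0, w=0, u=0

Check with x=0, y=0, z=0, w=0, u=0:
s0 = z AND y = 0 AND 0 = 0
s1 = x AND s0 = 0 AND 0 = 0
s2 = NOT s1 = NOT 0 = 1
s3 = NOT s2 = NOT 1 = 0
s4 = s3 OR u = 0 OR 0 = 0
s5 = s4 OR w = 0 OR 0 = 0
s6 = NOT s5 = NOT 0 = 1
So s6 = 1 as required.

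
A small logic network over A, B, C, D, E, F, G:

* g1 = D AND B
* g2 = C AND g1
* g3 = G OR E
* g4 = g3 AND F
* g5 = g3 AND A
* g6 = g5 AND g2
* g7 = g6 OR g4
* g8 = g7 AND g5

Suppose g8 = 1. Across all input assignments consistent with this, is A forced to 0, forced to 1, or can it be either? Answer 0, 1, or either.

1

g8 = g7 AND g5 must be 1, so both g7 = 1 and g5 = 1.
Every assignment with g8 = 1 has A = 1; there are 27 such assignment(s).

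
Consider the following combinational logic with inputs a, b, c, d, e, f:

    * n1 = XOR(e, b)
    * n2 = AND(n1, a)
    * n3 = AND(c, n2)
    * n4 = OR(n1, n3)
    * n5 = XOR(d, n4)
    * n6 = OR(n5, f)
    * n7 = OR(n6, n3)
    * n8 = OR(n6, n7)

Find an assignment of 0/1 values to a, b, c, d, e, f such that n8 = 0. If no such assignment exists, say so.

n8 = OR(n6, n7) must be 0, so both n6 = 0 and n7 = 0.
n6 = OR(n5, f) must be 0, so both n5 = 0 and f = 0.
Check with a=0, b=1, c=1, d=0, e=1, f=0:
n1 = XOR(e, b) = XOR(1, 1) = 0
n2 = AND(n1, a) = AND(0, 0) = 0
n3 = AND(c, n2) = AND(1, 0) = 0
n4 = OR(n1, n3) = OR(0, 0) = 0
n5 = XOR(d, n4) = XOR(0, 0) = 0
n6 = OR(n5, f) = OR(0, 0) = 0
n7 = OR(n6, n3) = OR(0, 0) = 0
n8 = OR(n6, n7) = OR(0, 0) = 0
So n8 = 0 as required.

a=0, b=1, c=1, d=0, e=1, f=0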